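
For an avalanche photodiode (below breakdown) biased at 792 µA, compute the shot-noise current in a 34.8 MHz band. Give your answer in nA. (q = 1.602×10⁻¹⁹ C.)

I_n = √(2qI·B)
2qI·B = 2 × 1.602×10⁻¹⁹ × 7.92×10⁻⁴ × 3.48×10⁷ = 8.83×10⁻¹⁵ A²
I_n = √(8.83×10⁻¹⁵) = 9.40×10⁻⁸ A = 94.0 nA

94.0 nA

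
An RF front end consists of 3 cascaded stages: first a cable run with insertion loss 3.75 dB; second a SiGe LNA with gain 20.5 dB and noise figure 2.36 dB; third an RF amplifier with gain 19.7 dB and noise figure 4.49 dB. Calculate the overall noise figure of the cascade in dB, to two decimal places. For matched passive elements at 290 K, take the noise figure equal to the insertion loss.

6.15 dB

Convert to linear (a loss of L dB is a gain of −L dB): F_i = 10^(NF_i/10), G_i = 10^(G_i,dB/10)
  Stage 1: F_1 = 10^(3.75/10) = 2.371, G_1 = 10^(−3.75/10) = 0.4217
  Stage 2: F_2 = 10^(2.36/10) = 1.722, G_2 = 10^(20.5/10) = 112.2
  Stage 3: F_3 = 10^(4.49/10) = 2.812, G_3 = 10^(19.7/10) = 93.33
Friis cascade:
  F = 2.371 + (1.722 − 1)/0.4217 + (2.812 − 1)/47.32 = 4.121
NF = 10 log₁₀(4.121) = 6.15 dB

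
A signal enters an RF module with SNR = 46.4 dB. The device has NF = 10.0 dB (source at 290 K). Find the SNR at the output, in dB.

By definition F = SNR_in/SNR_out, so in dB: SNR_out = SNR_in − NF
SNR_out = 46.4 − 10.0 = 36.4 dB

36.4 dB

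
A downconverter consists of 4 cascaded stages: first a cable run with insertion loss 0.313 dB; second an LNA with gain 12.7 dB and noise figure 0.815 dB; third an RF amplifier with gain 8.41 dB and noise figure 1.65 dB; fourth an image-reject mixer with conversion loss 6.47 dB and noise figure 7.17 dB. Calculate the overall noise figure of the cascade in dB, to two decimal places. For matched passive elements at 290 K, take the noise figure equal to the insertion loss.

Convert to linear (a loss of L dB is a gain of −L dB): F_i = 10^(NF_i/10), G_i = 10^(G_i,dB/10)
  Stage 1: F_1 = 10^(0.313/10) = 1.075, G_1 = 10^(−0.313/10) = 0.9305
  Stage 2: F_2 = 10^(0.815/10) = 1.206, G_2 = 10^(12.7/10) = 18.62
  Stage 3: F_3 = 10^(1.65/10) = 1.462, G_3 = 10^(8.41/10) = 6.934
  Stage 4: F_4 = 10^(7.17/10) = 5.212, G_4 = 10^(−6.47/10) = 0.2254
Friis cascade:
  F = 1.075 + (1.206 − 1)/0.9305 + (1.462 − 1)/17.33 + (5.212 − 1)/120.1 = 1.358
NF = 10 log₁₀(1.358) = 1.33 dB

1.33 dB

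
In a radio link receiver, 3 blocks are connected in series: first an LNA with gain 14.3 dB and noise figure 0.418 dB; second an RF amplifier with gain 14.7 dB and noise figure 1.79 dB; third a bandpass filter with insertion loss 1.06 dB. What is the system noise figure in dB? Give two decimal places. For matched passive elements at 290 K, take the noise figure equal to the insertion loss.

Convert to linear (a loss of L dB is a gain of −L dB): F_i = 10^(NF_i/10), G_i = 10^(G_i,dB/10)
  Stage 1: F_1 = 10^(0.418/10) = 1.101, G_1 = 10^(14.3/10) = 26.92
  Stage 2: F_2 = 10^(1.79/10) = 1.510, G_2 = 10^(14.7/10) = 29.51
  Stage 3: F_3 = 10^(1.06/10) = 1.276, G_3 = 10^(−1.06/10) = 0.7834
Friis cascade:
  F = 1.101 + (1.510 − 1)/26.92 + (1.276 − 1)/794.3 = 1.120
NF = 10 log₁₀(1.120) = 0.49 dB

0.49 dB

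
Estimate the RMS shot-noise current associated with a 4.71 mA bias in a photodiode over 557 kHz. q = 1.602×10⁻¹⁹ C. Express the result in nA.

29.0 nA

I_n = √(2qI·B)
2qI·B = 2 × 1.602×10⁻¹⁹ × 4.71×10⁻³ × 5.57×10⁵ = 8.41×10⁻¹⁶ A²
I_n = √(8.41×10⁻¹⁶) = 2.90×10⁻⁸ A = 29.0 nA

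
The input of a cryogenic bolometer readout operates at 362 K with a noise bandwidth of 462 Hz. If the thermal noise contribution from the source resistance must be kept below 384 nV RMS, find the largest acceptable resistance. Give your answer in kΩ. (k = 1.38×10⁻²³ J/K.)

Johnson–Nyquist: V_n = √(4kTRB) ⇒ R = V_n² / (4kTB)
4kTB = 4 × 1.38×10⁻²³ × 362 × 4.62×10² = 9.23×10⁻¹⁸
R = (3.84×10⁻⁷)² / 9.23×10⁻¹⁸ = 1.60×10⁴ Ω = 16.0 kΩ

16.0 kΩ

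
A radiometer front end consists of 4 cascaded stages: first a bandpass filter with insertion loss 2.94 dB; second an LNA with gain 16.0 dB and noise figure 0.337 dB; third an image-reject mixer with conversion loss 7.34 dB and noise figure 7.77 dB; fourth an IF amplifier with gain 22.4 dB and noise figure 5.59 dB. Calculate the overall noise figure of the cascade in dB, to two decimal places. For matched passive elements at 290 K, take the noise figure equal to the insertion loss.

Convert to linear (a loss of L dB is a gain of −L dB): F_i = 10^(NF_i/10), G_i = 10^(G_i,dB/10)
  Stage 1: F_1 = 10^(2.94/10) = 1.968, G_1 = 10^(−2.94/10) = 0.5082
  Stage 2: F_2 = 10^(0.337/10) = 1.081, G_2 = 10^(16.0/10) = 39.81
  Stage 3: F_3 = 10^(7.77/10) = 5.984, G_3 = 10^(−7.34/10) = 0.1845
  Stage 4: F_4 = 10^(5.59/10) = 3.622, G_4 = 10^(22.4/10) = 173.8
Friis cascade:
  F = 1.968 + (1.081 − 1)/0.5082 + (5.984 − 1)/20.23 + (3.622 − 1)/3.733 = 3.076
NF = 10 log₁₀(3.076) = 4.88 dB

4.88 dB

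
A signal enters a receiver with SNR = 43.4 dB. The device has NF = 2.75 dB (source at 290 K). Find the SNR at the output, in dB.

40.65 dB

By definition F = SNR_in/SNR_out, so in dB: SNR_out = SNR_in − NF
SNR_out = 43.4 − 2.75 = 40.65 dB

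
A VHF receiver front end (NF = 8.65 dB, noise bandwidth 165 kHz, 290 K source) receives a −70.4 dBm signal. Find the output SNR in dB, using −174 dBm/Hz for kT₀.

Noise floor: N = −174 + 10 log₁₀(B) + NF
10 log₁₀(1.65×10⁵) = 52.17 dB
N = −174 + 52.17 + 8.65 = −113.18 dBm
SNR = P_sig − N = −70.4 − (−113.18) = 42.78 dB → 42.8 dB

42.8 dB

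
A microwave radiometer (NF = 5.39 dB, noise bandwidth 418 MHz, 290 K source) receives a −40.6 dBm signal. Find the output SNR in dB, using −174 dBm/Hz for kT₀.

Noise floor: N = −174 + 10 log₁₀(B) + NF
10 log₁₀(4.18×10⁸) = 86.21 dB
N = −174 + 86.21 + 5.39 = −82.40 dBm
SNR = P_sig − N = −40.6 − (−82.40) = 41.80 dB → 41.8 dB

41.8 dB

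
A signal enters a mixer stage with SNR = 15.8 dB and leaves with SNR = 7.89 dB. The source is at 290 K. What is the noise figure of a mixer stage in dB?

NF (dB) = SNR_in(dB) − SNR_out(dB) when the source is at T₀
NF = 15.8 − 7.89 = 7.91 dB

7.91 dB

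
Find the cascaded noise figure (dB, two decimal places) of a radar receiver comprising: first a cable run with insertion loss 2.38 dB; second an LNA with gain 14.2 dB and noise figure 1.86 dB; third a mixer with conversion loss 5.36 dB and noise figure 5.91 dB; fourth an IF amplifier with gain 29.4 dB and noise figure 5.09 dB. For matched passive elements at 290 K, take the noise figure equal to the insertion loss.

Convert to linear (a loss of L dB is a gain of −L dB): F_i = 10^(NF_i/10), G_i = 10^(G_i,dB/10)
  Stage 1: F_1 = 10^(2.38/10) = 1.730, G_1 = 10^(−2.38/10) = 0.5781
  Stage 2: F_2 = 10^(1.86/10) = 1.535, G_2 = 10^(14.2/10) = 26.30
  Stage 3: F_3 = 10^(5.91/10) = 3.899, G_3 = 10^(−5.36/10) = 0.2911
  Stage 4: F_4 = 10^(5.09/10) = 3.228, G_4 = 10^(29.4/10) = 871.0
Friis cascade:
  F = 1.730 + (1.535 − 1)/0.5781 + (3.899 − 1)/15.21 + (3.228 − 1)/4.426 = 3.349
NF = 10 log₁₀(3.349) = 5.25 dB

5.25 dB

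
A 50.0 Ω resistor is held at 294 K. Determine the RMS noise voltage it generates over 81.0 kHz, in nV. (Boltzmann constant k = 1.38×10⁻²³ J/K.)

256 nV

V_n = √(4kTRB)
4kTRB = 4 × 1.38×10⁻²³ × 294 × 5.00×10¹ × 8.10×10⁴ = 6.57×10⁻¹⁴ V²
V_n = √(6.57×10⁻¹⁴) = 2.56×10⁻⁷ V = 256 nV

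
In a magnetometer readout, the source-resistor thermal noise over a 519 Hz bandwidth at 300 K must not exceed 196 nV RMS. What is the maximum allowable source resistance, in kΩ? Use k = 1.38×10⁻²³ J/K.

4.47 kΩ

Johnson–Nyquist: V_n = √(4kTRB) ⇒ R = V_n² / (4kTB)
4kTB = 4 × 1.38×10⁻²³ × 300 × 5.19×10² = 8.59×10⁻¹⁸
R = (1.96×10⁻⁷)² / 8.59×10⁻¹⁸ = 4.47×10³ Ω = 4.47 kΩ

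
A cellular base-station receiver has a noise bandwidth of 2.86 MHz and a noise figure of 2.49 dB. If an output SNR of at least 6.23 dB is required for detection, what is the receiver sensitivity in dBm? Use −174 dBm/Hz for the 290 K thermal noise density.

Sensitivity = −174 + 10 log₁₀(B) + NF + SNR_min
= −174 + 64.56 + 2.49 + 6.23
= −100.72 dBm → −100.7 dBm

−100.7 dBm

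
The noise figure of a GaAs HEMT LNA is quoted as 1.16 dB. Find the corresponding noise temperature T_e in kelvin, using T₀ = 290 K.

F = 10^(1.16/10) = 1.30617
T_e = (F − 1)·T₀ = (1.30617 − 1) × 290 = 88.8 K

88.8 K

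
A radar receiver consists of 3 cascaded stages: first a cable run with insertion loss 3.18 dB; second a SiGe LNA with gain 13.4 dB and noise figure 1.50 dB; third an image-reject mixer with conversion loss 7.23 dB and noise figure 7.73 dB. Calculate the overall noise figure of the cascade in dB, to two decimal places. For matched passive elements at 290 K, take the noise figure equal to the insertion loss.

Convert to linear (a loss of L dB is a gain of −L dB): F_i = 10^(NF_i/10), G_i = 10^(G_i,dB/10)
  Stage 1: F_1 = 10^(3.18/10) = 2.080, G_1 = 10^(−3.18/10) = 0.4808
  Stage 2: F_2 = 10^(1.50/10) = 1.413, G_2 = 10^(13.4/10) = 21.88
  Stage 3: F_3 = 10^(7.73/10) = 5.929, G_3 = 10^(−7.23/10) = 0.1892
Friis cascade:
  F = 2.080 + (1.413 − 1)/0.4808 + (5.929 − 1)/10.52 = 3.406
NF = 10 log₁₀(3.406) = 5.32 dB

5.32 dB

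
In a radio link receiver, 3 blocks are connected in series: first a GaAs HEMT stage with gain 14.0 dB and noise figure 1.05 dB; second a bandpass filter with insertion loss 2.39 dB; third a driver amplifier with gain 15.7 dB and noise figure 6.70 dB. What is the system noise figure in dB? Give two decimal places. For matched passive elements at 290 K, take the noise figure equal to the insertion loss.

1.92 dB

Convert to linear (a loss of L dB is a gain of −L dB): F_i = 10^(NF_i/10), G_i = 10^(G_i,dB/10)
  Stage 1: F_1 = 10^(1.05/10) = 1.274, G_1 = 10^(14.0/10) = 25.12
  Stage 2: F_2 = 10^(2.39/10) = 1.734, G_2 = 10^(−2.39/10) = 0.5768
  Stage 3: F_3 = 10^(6.70/10) = 4.677, G_3 = 10^(15.7/10) = 37.15
Friis cascade:
  F = 1.274 + (1.734 − 1)/25.12 + (4.677 − 1)/14.49 = 1.557
NF = 10 log₁₀(1.557) = 1.92 dB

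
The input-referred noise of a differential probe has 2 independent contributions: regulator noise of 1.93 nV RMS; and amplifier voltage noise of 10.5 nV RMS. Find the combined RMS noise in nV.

Uncorrelated sources add in power (mean-square): V_tot = √(ΣV_i²)
V_tot = √[(1.93×10⁻⁹)² + (1.05×10⁻⁸)²] = 1.07×10⁻⁸ V = 10.7 nV

10.7 nV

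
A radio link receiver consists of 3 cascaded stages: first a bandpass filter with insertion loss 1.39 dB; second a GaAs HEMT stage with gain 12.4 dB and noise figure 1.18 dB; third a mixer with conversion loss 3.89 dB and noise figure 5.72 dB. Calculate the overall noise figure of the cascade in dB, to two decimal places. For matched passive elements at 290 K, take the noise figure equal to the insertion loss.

3.06 dB

Convert to linear (a loss of L dB is a gain of −L dB): F_i = 10^(NF_i/10), G_i = 10^(G_i,dB/10)
  Stage 1: F_1 = 10^(1.39/10) = 1.377, G_1 = 10^(−1.39/10) = 0.7261
  Stage 2: F_2 = 10^(1.18/10) = 1.312, G_2 = 10^(12.4/10) = 17.38
  Stage 3: F_3 = 10^(5.72/10) = 3.733, G_3 = 10^(−3.89/10) = 0.4083
Friis cascade:
  F = 1.377 + (1.312 − 1)/0.7261 + (3.733 − 1)/12.62 = 2.024
NF = 10 log₁₀(2.024) = 3.06 dB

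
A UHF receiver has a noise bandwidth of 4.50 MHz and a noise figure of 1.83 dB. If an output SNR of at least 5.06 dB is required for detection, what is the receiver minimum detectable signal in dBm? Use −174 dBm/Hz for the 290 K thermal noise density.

Sensitivity = −174 + 10 log₁₀(B) + NF + SNR_min
= −174 + 66.53 + 1.83 + 5.06
= −100.58 dBm → −100.6 dBm

−100.6 dBm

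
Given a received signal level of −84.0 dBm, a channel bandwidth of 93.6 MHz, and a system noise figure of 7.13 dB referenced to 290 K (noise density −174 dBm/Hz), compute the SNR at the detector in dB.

3.2 dB

Noise floor: N = −174 + 10 log₁₀(B) + NF
10 log₁₀(9.36×10⁷) = 79.71 dB
N = −174 + 79.71 + 7.13 = −87.16 dBm
SNR = P_sig − N = −84.0 − (−87.16) = 3.16 dB → 3.2 dB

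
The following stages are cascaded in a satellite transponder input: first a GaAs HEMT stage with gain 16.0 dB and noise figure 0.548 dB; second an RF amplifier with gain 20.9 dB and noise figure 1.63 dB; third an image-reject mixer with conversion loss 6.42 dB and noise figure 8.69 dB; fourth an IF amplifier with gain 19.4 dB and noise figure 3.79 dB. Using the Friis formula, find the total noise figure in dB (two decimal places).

0.60 dB

Convert to linear (a loss of L dB is a gain of −L dB): F_i = 10^(NF_i/10), G_i = 10^(G_i,dB/10)
  Stage 1: F_1 = 10^(0.548/10) = 1.134, G_1 = 10^(16.0/10) = 39.81
  Stage 2: F_2 = 10^(1.63/10) = 1.455, G_2 = 10^(20.9/10) = 123.0
  Stage 3: F_3 = 10^(8.69/10) = 7.396, G_3 = 10^(−6.42/10) = 0.2280
  Stage 4: F_4 = 10^(3.79/10) = 2.393, G_4 = 10^(19.4/10) = 87.10
Friis cascade:
  F = 1.134 + (1.455 − 1)/39.81 + (7.396 − 1)/4898 + (2.393 − 1)/1117 = 1.148
NF = 10 log₁₀(1.148) = 0.60 dB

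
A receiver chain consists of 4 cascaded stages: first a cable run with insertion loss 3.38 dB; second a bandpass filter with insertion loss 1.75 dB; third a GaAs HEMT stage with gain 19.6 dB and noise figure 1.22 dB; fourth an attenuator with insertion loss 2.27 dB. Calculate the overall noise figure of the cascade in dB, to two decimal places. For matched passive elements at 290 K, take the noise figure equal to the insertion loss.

6.37 dB

Convert to linear (a loss of L dB is a gain of −L dB): F_i = 10^(NF_i/10), G_i = 10^(G_i,dB/10)
  Stage 1: F_1 = 10^(3.38/10) = 2.178, G_1 = 10^(−3.38/10) = 0.4592
  Stage 2: F_2 = 10^(1.75/10) = 1.496, G_2 = 10^(−1.75/10) = 0.6683
  Stage 3: F_3 = 10^(1.22/10) = 1.324, G_3 = 10^(19.6/10) = 91.20
  Stage 4: F_4 = 10^(2.27/10) = 1.687, G_4 = 10^(−2.27/10) = 0.5929
Friis cascade:
  F = 2.178 + (1.496 − 1)/0.4592 + (1.324 − 1)/0.3069 + (1.687 − 1)/27.99 = 4.340
NF = 10 log₁₀(4.340) = 6.37 dB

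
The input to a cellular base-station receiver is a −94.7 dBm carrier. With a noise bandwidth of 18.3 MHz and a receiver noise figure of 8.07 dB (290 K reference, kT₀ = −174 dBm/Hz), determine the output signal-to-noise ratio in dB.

−1.4 dB

Noise floor: N = −174 + 10 log₁₀(B) + NF
10 log₁₀(1.83×10⁷) = 72.62 dB
N = −174 + 72.62 + 8.07 = −93.31 dBm
SNR = P_sig − N = −94.7 − (−93.31) = −1.39 dB → −1.4 dB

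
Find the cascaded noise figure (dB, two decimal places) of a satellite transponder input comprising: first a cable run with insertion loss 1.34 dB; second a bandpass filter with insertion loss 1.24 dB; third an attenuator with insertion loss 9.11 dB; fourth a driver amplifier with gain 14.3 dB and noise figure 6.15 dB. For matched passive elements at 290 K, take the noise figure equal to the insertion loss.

Convert to linear (a loss of L dB is a gain of −L dB): F_i = 10^(NF_i/10), G_i = 10^(G_i,dB/10)
  Stage 1: F_1 = 10^(1.34/10) = 1.361, G_1 = 10^(−1.34/10) = 0.7345
  Stage 2: F_2 = 10^(1.24/10) = 1.330, G_2 = 10^(−1.24/10) = 0.7516
  Stage 3: F_3 = 10^(9.11/10) = 8.147, G_3 = 10^(−9.11/10) = 0.1227
  Stage 4: F_4 = 10^(6.15/10) = 4.121, G_4 = 10^(14.3/10) = 26.92
Friis cascade:
  F = 1.361 + (1.330 − 1)/0.7345 + (8.147 − 1)/0.5521 + (4.121 − 1)/0.06776 = 60.81
NF = 10 log₁₀(60.81) = 17.84 dB

17.84 dB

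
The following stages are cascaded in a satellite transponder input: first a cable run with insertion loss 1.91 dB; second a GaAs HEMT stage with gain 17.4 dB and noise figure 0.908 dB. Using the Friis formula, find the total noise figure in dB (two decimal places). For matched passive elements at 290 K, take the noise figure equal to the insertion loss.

Convert to linear (a loss of L dB is a gain of −L dB): F_i = 10^(NF_i/10), G_i = 10^(G_i,dB/10)
  Stage 1: F_1 = 10^(1.91/10) = 1.552, G_1 = 10^(−1.91/10) = 0.6442
  Stage 2: F_2 = 10^(0.908/10) = 1.233, G_2 = 10^(17.4/10) = 54.95
Friis cascade:
  F = 1.552 + (1.233 − 1)/0.6442 = 1.913
NF = 10 log₁₀(1.913) = 2.82 dB

2.82 dB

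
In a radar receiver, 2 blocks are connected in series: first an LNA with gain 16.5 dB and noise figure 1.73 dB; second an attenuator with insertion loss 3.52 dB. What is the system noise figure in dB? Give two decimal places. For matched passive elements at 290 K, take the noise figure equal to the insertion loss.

Convert to linear (a loss of L dB is a gain of −L dB): F_i = 10^(NF_i/10), G_i = 10^(G_i,dB/10)
  Stage 1: F_1 = 10^(1.73/10) = 1.489, G_1 = 10^(16.5/10) = 44.67
  Stage 2: F_2 = 10^(3.52/10) = 2.249, G_2 = 10^(−3.52/10) = 0.4446
Friis cascade:
  F = 1.489 + (2.249 − 1)/44.67 = 1.517
NF = 10 log₁₀(1.517) = 1.81 dB

1.81 dB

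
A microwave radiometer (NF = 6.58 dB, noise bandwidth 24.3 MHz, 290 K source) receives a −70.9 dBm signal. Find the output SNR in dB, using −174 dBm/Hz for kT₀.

22.7 dB

Noise floor: N = −174 + 10 log₁₀(B) + NF
10 log₁₀(2.43×10⁷) = 73.86 dB
N = −174 + 73.86 + 6.58 = −93.56 dBm
SNR = P_sig − N = −70.9 − (−93.56) = 22.66 dB → 22.7 dB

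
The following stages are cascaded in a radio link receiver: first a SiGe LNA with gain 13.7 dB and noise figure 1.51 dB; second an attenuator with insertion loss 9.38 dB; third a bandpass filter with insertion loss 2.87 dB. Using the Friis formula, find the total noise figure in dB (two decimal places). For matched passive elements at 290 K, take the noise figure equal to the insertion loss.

Convert to linear (a loss of L dB is a gain of −L dB): F_i = 10^(NF_i/10), G_i = 10^(G_i,dB/10)
  Stage 1: F_1 = 10^(1.51/10) = 1.416, G_1 = 10^(13.7/10) = 23.44
  Stage 2: F_2 = 10^(9.38/10) = 8.670, G_2 = 10^(−9.38/10) = 0.1153
  Stage 3: F_3 = 10^(2.87/10) = 1.936, G_3 = 10^(−2.87/10) = 0.5164
Friis cascade:
  F = 1.416 + (8.670 − 1)/23.44 + (1.936 − 1)/2.704 = 2.089
NF = 10 log₁₀(2.089) = 3.20 dB

3.20 dB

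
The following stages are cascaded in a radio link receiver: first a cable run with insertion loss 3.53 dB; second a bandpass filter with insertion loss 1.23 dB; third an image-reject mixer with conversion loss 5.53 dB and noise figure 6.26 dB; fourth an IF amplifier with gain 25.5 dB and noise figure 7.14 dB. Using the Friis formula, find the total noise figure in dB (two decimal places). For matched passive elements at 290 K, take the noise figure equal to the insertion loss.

Convert to linear (a loss of L dB is a gain of −L dB): F_i = 10^(NF_i/10), G_i = 10^(G_i,dB/10)
  Stage 1: F_1 = 10^(3.53/10) = 2.254, G_1 = 10^(−3.53/10) = 0.4436
  Stage 2: F_2 = 10^(1.23/10) = 1.327, G_2 = 10^(−1.23/10) = 0.7534
  Stage 3: F_3 = 10^(6.26/10) = 4.227, G_3 = 10^(−5.53/10) = 0.2799
  Stage 4: F_4 = 10^(7.14/10) = 5.176, G_4 = 10^(25.5/10) = 354.8
Friis cascade:
  F = 2.254 + (1.327 − 1)/0.4436 + (4.227 − 1)/0.3342 + (5.176 − 1)/0.09354 = 57.29
NF = 10 log₁₀(57.29) = 17.58 dB

17.58 dB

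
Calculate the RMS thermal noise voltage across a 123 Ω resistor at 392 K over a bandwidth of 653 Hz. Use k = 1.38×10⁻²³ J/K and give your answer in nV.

V_n = √(4kTRB)
4kTRB = 4 × 1.38×10⁻²³ × 392 × 1.23×10² × 6.53×10² = 1.74×10⁻¹⁵ V²
V_n = √(1.74×10⁻¹⁵) = 4.17×10⁻⁸ V = 41.7 nV

41.7 nV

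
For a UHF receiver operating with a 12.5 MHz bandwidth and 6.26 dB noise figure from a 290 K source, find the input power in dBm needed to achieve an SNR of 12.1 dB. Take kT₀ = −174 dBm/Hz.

Sensitivity = −174 + 10 log₁₀(B) + NF + SNR_min
= −174 + 70.97 + 6.26 + 12.1
= −84.67 dBm → −84.7 dBm

−84.7 dBm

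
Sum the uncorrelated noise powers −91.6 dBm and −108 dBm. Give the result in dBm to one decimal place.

−91.5 dBm

Convert to linear, add, convert back:
P₁ = 6.92×10⁻¹³ W, P₂ = 1.58×10⁻¹⁴ W
P_tot = 7.08×10⁻¹³ W → 10 log₁₀(P_tot / 10⁻³) = −91.5 dBm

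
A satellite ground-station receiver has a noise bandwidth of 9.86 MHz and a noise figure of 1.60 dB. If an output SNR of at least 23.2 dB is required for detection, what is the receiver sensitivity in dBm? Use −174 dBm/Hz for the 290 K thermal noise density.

Sensitivity = −174 + 10 log₁₀(B) + NF + SNR_min
= −174 + 69.94 + 1.60 + 23.2
= −79.26 dBm → −79.3 dBm

−79.3 dBm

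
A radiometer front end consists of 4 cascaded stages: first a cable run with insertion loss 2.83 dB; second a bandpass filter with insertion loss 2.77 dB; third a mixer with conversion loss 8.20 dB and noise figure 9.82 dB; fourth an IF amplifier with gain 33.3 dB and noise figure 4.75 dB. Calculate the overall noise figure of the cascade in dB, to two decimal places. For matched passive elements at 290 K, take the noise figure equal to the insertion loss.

Convert to linear (a loss of L dB is a gain of −L dB): F_i = 10^(NF_i/10), G_i = 10^(G_i,dB/10)
  Stage 1: F_1 = 10^(2.83/10) = 1.919, G_1 = 10^(−2.83/10) = 0.5212
  Stage 2: F_2 = 10^(2.77/10) = 1.892, G_2 = 10^(−2.77/10) = 0.5284
  Stage 3: F_3 = 10^(9.82/10) = 9.594, G_3 = 10^(−8.20/10) = 0.1514
  Stage 4: F_4 = 10^(4.75/10) = 2.985, G_4 = 10^(33.3/10) = 2138
Friis cascade:
  F = 1.919 + (1.892 − 1)/0.5212 + (9.594 − 1)/0.2754 + (2.985 − 1)/0.04169 = 82.46
NF = 10 log₁₀(82.46) = 19.16 dB

19.16 dB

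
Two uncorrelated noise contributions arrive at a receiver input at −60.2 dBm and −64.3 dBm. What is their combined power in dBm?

−58.8 dBm

Convert to linear, add, convert back:
P₁ = 9.55×10⁻¹⁰ W, P₂ = 3.72×10⁻¹⁰ W
P_tot = 1.33×10⁻⁹ W → 10 log₁₀(P_tot / 10⁻³) = −58.8 dBm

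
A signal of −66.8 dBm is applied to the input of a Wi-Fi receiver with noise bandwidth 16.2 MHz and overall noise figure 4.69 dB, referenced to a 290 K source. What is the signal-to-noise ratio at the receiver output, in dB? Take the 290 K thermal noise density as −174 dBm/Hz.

30.4 dB

Noise floor: N = −174 + 10 log₁₀(B) + NF
10 log₁₀(1.62×10⁷) = 72.1 dB
N = −174 + 72.1 + 4.69 = −97.21 dBm
SNR = P_sig − N = −66.8 − (−97.21) = 30.41 dB → 30.4 dB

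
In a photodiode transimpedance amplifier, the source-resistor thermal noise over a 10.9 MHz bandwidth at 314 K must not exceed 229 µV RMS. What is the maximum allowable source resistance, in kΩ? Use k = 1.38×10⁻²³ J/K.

278 kΩ

Johnson–Nyquist: V_n = √(4kTRB) ⇒ R = V_n² / (4kTB)
4kTB = 4 × 1.38×10⁻²³ × 314 × 1.09×10⁷ = 1.89×10⁻¹³
R = (2.29×10⁻⁴)² / 1.89×10⁻¹³ = 2.78×10⁵ Ω = 278 kΩ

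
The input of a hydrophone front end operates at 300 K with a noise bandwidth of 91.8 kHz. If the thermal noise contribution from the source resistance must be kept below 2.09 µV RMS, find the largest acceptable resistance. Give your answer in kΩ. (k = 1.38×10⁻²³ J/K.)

2.87 kΩ

Johnson–Nyquist: V_n = √(4kTRB) ⇒ R = V_n² / (4kTB)
4kTB = 4 × 1.38×10⁻²³ × 300 × 9.18×10⁴ = 1.52×10⁻¹⁵
R = (2.09×10⁻⁶)² / 1.52×10⁻¹⁵ = 2.87×10³ Ω = 2.87 kΩ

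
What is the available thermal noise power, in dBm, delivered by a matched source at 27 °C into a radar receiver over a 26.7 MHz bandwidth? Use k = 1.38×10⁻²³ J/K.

−99.6 dBm

T = 27 °C + 273.15 = 300.15 K
P_n = kTB = 1.38×10⁻²³ × 300.15 × 2.67×10⁷ = 1.11×10⁻¹³ W
In dBm: 10 log₁₀(1.11×10⁻¹³ / 10⁻³) = −99.6 dBm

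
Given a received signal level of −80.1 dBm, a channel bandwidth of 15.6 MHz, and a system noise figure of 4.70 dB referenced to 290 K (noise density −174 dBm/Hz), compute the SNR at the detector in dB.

Noise floor: N = −174 + 10 log₁₀(B) + NF
10 log₁₀(1.56×10⁷) = 71.93 dB
N = −174 + 71.93 + 4.70 = −97.37 dBm
SNR = P_sig − N = −80.1 − (−97.37) = 17.27 dB → 17.3 dB

17.3 dB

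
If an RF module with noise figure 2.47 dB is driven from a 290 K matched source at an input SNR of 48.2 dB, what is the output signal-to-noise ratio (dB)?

By definition F = SNR_in/SNR_out, so in dB: SNR_out = SNR_in − NF
SNR_out = 48.2 − 2.47 = 45.73 dB

45.73 dB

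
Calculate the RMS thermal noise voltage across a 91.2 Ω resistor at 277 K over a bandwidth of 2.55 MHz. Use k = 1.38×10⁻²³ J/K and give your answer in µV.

1.89 µV

V_n = √(4kTRB)
4kTRB = 4 × 1.38×10⁻²³ × 277 × 9.12×10¹ × 2.55×10⁶ = 3.56×10⁻¹² V²
V_n = √(3.56×10⁻¹²) = 1.89×10⁻⁶ V = 1.89 µV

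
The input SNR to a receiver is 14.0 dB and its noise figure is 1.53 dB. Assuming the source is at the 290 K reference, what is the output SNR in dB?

12.47 dB

By definition F = SNR_in/SNR_out, so in dB: SNR_out = SNR_in − NF
SNR_out = 14.0 − 1.53 = 12.47 dB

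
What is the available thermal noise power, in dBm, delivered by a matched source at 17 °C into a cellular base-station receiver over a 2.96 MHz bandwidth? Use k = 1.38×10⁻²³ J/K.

T = 17 °C + 273.15 = 290.15 K
P_n = kTB = 1.38×10⁻²³ × 290.15 × 2.96×10⁶ = 1.19×10⁻¹⁴ W
In dBm: 10 log₁₀(1.19×10⁻¹⁴ / 10⁻³) = −109.3 dBm

−109.3 dBm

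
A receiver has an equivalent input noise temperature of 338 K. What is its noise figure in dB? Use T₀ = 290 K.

3.36 dB

F = 1 + T_e/T₀ = 1 + 338/290 = 2.16552
NF = 10 log₁₀(2.16552) = 3.36 dB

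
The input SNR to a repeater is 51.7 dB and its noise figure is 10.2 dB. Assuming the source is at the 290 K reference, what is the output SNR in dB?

By definition F = SNR_in/SNR_out, so in dB: SNR_out = SNR_in − NF
SNR_out = 51.7 − 10.2 = 41.5 dB

41.5 dB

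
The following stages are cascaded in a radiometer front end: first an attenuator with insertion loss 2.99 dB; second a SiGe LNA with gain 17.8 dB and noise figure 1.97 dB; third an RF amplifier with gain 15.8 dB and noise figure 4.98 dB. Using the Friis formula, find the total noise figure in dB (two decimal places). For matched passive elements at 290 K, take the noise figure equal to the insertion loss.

5.06 dB

Convert to linear (a loss of L dB is a gain of −L dB): F_i = 10^(NF_i/10), G_i = 10^(G_i,dB/10)
  Stage 1: F_1 = 10^(2.99/10) = 1.991, G_1 = 10^(−2.99/10) = 0.5023
  Stage 2: F_2 = 10^(1.97/10) = 1.574, G_2 = 10^(17.8/10) = 60.26
  Stage 3: F_3 = 10^(4.98/10) = 3.148, G_3 = 10^(15.8/10) = 38.02
Friis cascade:
  F = 1.991 + (1.574 − 1)/0.5023 + (3.148 − 1)/30.27 = 3.204
NF = 10 log₁₀(3.204) = 5.06 dB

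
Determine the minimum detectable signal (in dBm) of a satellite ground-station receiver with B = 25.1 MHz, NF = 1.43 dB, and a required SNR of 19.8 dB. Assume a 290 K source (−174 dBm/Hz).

Sensitivity = −174 + 10 log₁₀(B) + NF + SNR_min
= −174 + 74 + 1.43 + 19.8
= −78.77 dBm → −78.8 dBm

−78.8 dBm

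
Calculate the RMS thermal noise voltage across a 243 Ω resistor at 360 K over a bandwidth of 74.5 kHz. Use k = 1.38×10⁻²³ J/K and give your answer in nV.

600 nV

V_n = √(4kTRB)
4kTRB = 4 × 1.38×10⁻²³ × 360 × 2.43×10² × 7.45×10⁴ = 3.60×10⁻¹³ V²
V_n = √(3.60×10⁻¹³) = 6.00×10⁻⁷ V = 600 nV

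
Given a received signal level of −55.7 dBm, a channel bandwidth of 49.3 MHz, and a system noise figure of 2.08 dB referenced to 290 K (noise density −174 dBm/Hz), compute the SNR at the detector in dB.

39.3 dB

Noise floor: N = −174 + 10 log₁₀(B) + NF
10 log₁₀(4.93×10⁷) = 76.93 dB
N = −174 + 76.93 + 2.08 = −94.99 dBm
SNR = P_sig − N = −55.7 − (−94.99) = 39.29 dB → 39.3 dB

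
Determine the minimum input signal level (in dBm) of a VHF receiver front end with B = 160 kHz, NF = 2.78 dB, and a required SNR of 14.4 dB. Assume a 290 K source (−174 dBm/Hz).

−104.8 dBm

Sensitivity = −174 + 10 log₁₀(B) + NF + SNR_min
= −174 + 52.04 + 2.78 + 14.4
= −104.78 dBm → −104.8 dBm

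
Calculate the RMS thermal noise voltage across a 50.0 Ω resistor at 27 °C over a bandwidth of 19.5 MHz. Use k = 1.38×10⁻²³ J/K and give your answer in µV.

4.02 µV

T = 27 °C + 273.15 = 300.15 K
V_n = √(4kTRB)
4kTRB = 4 × 1.38×10⁻²³ × 300.15 × 5.00×10¹ × 1.95×10⁷ = 1.62×10⁻¹¹ V²
V_n = √(1.62×10⁻¹¹) = 4.02×10⁻⁶ V = 4.02 µV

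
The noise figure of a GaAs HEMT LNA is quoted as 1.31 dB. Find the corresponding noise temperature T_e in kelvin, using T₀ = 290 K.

F = 10^(1.31/10) = 1.35207
T_e = (F − 1)·T₀ = (1.35207 − 1) × 290 = 102 K

102 K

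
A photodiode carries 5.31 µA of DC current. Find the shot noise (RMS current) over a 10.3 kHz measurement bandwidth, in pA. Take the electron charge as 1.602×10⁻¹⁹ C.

132 pA

I_n = √(2qI·B)
2qI·B = 2 × 1.602×10⁻¹⁹ × 5.31×10⁻⁶ × 1.03×10⁴ = 1.75×10⁻²⁰ A²
I_n = √(1.75×10⁻²⁰) = 1.32×10⁻¹⁰ A = 132 pA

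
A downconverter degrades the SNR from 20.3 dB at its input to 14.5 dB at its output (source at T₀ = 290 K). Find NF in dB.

NF (dB) = SNR_in(dB) − SNR_out(dB) when the source is at T₀
NF = 20.3 − 14.5 = 5.8 dB

5.8 dB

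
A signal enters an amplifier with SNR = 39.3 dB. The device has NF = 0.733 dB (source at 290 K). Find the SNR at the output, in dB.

38.567 dB

By definition F = SNR_in/SNR_out, so in dB: SNR_out = SNR_in − NF
SNR_out = 39.3 − 0.733 = 38.567 dB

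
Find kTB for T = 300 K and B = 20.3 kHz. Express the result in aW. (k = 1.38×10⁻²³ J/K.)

P_n = kTB = 1.38×10⁻²³ × 300 × 2.03×10⁴ = 8.40×10⁻¹⁷ W = 84.0 aW

84.0 aW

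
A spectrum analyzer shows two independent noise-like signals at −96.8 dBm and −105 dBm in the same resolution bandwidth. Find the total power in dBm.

−96.2 dBm

Convert to linear, add, convert back:
P₁ = 2.09×10⁻¹³ W, P₂ = 3.16×10⁻¹⁴ W
P_tot = 2.41×10⁻¹³ W → 10 log₁₀(P_tot / 10⁻³) = −96.2 dBm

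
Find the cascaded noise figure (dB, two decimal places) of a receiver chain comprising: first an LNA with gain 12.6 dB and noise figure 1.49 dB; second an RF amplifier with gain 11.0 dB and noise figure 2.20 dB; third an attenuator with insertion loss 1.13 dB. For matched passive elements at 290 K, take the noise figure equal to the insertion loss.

1.60 dB

Convert to linear (a loss of L dB is a gain of −L dB): F_i = 10^(NF_i/10), G_i = 10^(G_i,dB/10)
  Stage 1: F_1 = 10^(1.49/10) = 1.409, G_1 = 10^(12.6/10) = 18.20
  Stage 2: F_2 = 10^(2.20/10) = 1.660, G_2 = 10^(11.0/10) = 12.59
  Stage 3: F_3 = 10^(1.13/10) = 1.297, G_3 = 10^(−1.13/10) = 0.7709
Friis cascade:
  F = 1.409 + (1.660 − 1)/18.20 + (1.297 − 1)/229.1 = 1.447
NF = 10 log₁₀(1.447) = 1.60 dB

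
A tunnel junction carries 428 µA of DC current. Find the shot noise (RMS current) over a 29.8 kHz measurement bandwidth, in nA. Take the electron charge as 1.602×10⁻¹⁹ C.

2.02 nA

I_n = √(2qI·B)
2qI·B = 2 × 1.602×10⁻¹⁹ × 4.28×10⁻⁴ × 2.98×10⁴ = 4.09×10⁻¹⁸ A²
I_n = √(4.09×10⁻¹⁸) = 2.02×10⁻⁹ A = 2.02 nA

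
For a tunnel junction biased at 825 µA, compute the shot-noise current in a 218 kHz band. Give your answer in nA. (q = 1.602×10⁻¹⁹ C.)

7.59 nA

I_n = √(2qI·B)
2qI·B = 2 × 1.602×10⁻¹⁹ × 8.25×10⁻⁴ × 2.18×10⁵ = 5.76×10⁻¹⁷ A²
I_n = √(5.76×10⁻¹⁷) = 7.59×10⁻⁹ A = 7.59 nA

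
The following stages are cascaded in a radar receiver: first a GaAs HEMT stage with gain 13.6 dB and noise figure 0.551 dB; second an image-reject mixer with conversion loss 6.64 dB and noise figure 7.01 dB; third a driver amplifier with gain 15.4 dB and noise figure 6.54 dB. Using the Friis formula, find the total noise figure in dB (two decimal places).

Convert to linear (a loss of L dB is a gain of −L dB): F_i = 10^(NF_i/10), G_i = 10^(G_i,dB/10)
  Stage 1: F_1 = 10^(0.551/10) = 1.135, G_1 = 10^(13.6/10) = 22.91
  Stage 2: F_2 = 10^(7.01/10) = 5.023, G_2 = 10^(−6.64/10) = 0.2168
  Stage 3: F_3 = 10^(6.54/10) = 4.508, G_3 = 10^(15.4/10) = 34.67
Friis cascade:
  F = 1.135 + (5.023 − 1)/22.91 + (4.508 − 1)/4.966 = 2.017
NF = 10 log₁₀(2.017) = 3.05 dB

3.05 dB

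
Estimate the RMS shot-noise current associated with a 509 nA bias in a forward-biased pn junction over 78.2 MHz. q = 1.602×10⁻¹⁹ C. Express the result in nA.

I_n = √(2qI·B)
2qI·B = 2 × 1.602×10⁻¹⁹ × 5.09×10⁻⁷ × 7.82×10⁷ = 1.28×10⁻¹⁷ A²
I_n = √(1.28×10⁻¹⁷) = 3.57×10⁻⁹ A = 3.57 nA

3.57 nA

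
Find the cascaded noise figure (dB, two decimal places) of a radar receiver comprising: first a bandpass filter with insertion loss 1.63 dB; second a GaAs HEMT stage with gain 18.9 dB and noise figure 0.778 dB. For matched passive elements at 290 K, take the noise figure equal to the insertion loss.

2.41 dB

Convert to linear (a loss of L dB is a gain of −L dB): F_i = 10^(NF_i/10), G_i = 10^(G_i,dB/10)
  Stage 1: F_1 = 10^(1.63/10) = 1.455, G_1 = 10^(−1.63/10) = 0.6871
  Stage 2: F_2 = 10^(0.778/10) = 1.196, G_2 = 10^(18.9/10) = 77.62
Friis cascade:
  F = 1.455 + (1.196 − 1)/0.6871 = 1.741
NF = 10 log₁₀(1.741) = 2.41 dB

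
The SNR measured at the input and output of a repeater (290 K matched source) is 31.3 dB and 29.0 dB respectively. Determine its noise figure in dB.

NF (dB) = SNR_in(dB) − SNR_out(dB) when the source is at T₀
NF = 31.3 − 29.0 = 2.3 dB

2.3 dB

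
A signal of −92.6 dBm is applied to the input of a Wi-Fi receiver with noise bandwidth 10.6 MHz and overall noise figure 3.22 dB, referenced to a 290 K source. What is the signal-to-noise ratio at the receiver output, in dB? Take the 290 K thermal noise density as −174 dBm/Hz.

7.9 dB

Noise floor: N = −174 + 10 log₁₀(B) + NF
10 log₁₀(1.06×10⁷) = 70.25 dB
N = −174 + 70.25 + 3.22 = −100.53 dBm
SNR = P_sig − N = −92.6 − (−100.53) = 7.93 dB → 7.9 dB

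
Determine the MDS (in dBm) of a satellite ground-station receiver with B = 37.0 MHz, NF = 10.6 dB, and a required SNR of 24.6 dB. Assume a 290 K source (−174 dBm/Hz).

Sensitivity = −174 + 10 log₁₀(B) + NF + SNR_min
= −174 + 75.68 + 10.6 + 24.6
= −63.12 dBm → −63.1 dBm

−63.1 dBm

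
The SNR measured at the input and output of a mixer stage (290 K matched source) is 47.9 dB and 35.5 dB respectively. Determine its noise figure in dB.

12.4 dB

NF (dB) = SNR_in(dB) − SNR_out(dB) when the source is at T₀
NF = 47.9 − 35.5 = 12.4 dB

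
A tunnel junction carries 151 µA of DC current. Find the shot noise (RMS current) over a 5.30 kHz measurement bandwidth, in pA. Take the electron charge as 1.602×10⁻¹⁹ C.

506 pA

I_n = √(2qI·B)
2qI·B = 2 × 1.602×10⁻¹⁹ × 1.51×10⁻⁴ × 5.30×10³ = 2.56×10⁻¹⁹ A²
I_n = √(2.56×10⁻¹⁹) = 5.06×10⁻¹⁰ A = 506 pA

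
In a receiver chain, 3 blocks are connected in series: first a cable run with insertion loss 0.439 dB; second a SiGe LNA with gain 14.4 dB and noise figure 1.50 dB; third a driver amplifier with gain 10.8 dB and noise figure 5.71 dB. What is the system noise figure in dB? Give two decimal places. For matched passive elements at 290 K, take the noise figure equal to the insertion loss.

Convert to linear (a loss of L dB is a gain of −L dB): F_i = 10^(NF_i/10), G_i = 10^(G_i,dB/10)
  Stage 1: F_1 = 10^(0.439/10) = 1.106, G_1 = 10^(−0.439/10) = 0.9039
  Stage 2: F_2 = 10^(1.50/10) = 1.413, G_2 = 10^(14.4/10) = 27.54
  Stage 3: F_3 = 10^(5.71/10) = 3.724, G_3 = 10^(10.8/10) = 12.02
Friis cascade:
  F = 1.106 + (1.413 − 1)/0.9039 + (3.724 − 1)/24.89 = 1.672
NF = 10 log₁₀(1.672) = 2.23 dB

2.23 dB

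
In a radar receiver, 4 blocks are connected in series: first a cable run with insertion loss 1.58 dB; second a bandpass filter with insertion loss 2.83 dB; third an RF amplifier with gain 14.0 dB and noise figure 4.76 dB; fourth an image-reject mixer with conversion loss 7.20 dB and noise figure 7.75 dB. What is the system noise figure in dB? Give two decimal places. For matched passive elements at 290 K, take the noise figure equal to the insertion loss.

9.45 dB

Convert to linear (a loss of L dB is a gain of −L dB): F_i = 10^(NF_i/10), G_i = 10^(G_i,dB/10)
  Stage 1: F_1 = 10^(1.58/10) = 1.439, G_1 = 10^(−1.58/10) = 0.6950
  Stage 2: F_2 = 10^(2.83/10) = 1.919, G_2 = 10^(−2.83/10) = 0.5212
  Stage 3: F_3 = 10^(4.76/10) = 2.992, G_3 = 10^(14.0/10) = 25.12
  Stage 4: F_4 = 10^(7.75/10) = 5.957, G_4 = 10^(−7.20/10) = 0.1905
Friis cascade:
  F = 1.439 + (1.919 − 1)/0.6950 + (2.992 − 1)/0.3622 + (5.957 − 1)/9.099 = 8.805
NF = 10 log₁₀(8.805) = 9.45 dB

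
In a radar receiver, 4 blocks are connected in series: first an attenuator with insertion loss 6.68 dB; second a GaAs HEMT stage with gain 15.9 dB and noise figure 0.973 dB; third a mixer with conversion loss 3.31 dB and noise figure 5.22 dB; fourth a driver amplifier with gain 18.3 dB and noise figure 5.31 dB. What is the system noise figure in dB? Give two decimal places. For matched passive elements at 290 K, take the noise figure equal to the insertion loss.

8.27 dB

Convert to linear (a loss of L dB is a gain of −L dB): F_i = 10^(NF_i/10), G_i = 10^(G_i,dB/10)
  Stage 1: F_1 = 10^(6.68/10) = 4.656, G_1 = 10^(−6.68/10) = 0.2148
  Stage 2: F_2 = 10^(0.973/10) = 1.251, G_2 = 10^(15.9/10) = 38.90
  Stage 3: F_3 = 10^(5.22/10) = 3.327, G_3 = 10^(−3.31/10) = 0.4667
  Stage 4: F_4 = 10^(5.31/10) = 3.396, G_4 = 10^(18.3/10) = 67.61
Friis cascade:
  F = 4.656 + (1.251 − 1)/0.2148 + (3.327 − 1)/8.356 + (3.396 − 1)/3.899 = 6.718
NF = 10 log₁₀(6.718) = 8.27 dB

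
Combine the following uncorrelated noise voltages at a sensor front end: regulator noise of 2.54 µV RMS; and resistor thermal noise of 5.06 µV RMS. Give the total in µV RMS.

5.66 µV

Uncorrelated sources add in power (mean-square): V_tot = √(ΣV_i²)
V_tot = √[(2.54×10⁻⁶)² + (5.06×10⁻⁶)²] = 5.66×10⁻⁶ V = 5.66 µV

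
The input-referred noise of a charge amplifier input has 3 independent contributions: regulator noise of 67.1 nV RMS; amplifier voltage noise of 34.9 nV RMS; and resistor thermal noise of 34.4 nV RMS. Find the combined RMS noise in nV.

Uncorrelated sources add in power (mean-square): V_tot = √(ΣV_i²)
V_tot = √[(6.71×10⁻⁸)² + (3.49×10⁻⁸)² + (3.44×10⁻⁸)²] = 8.31×10⁻⁸ V = 83.1 nV

83.1 nV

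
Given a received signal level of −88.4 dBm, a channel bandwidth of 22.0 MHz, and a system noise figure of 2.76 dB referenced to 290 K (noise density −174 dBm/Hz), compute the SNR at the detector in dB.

Noise floor: N = −174 + 10 log₁₀(B) + NF
10 log₁₀(2.20×10⁷) = 73.42 dB
N = −174 + 73.42 + 2.76 = −97.82 dBm
SNR = P_sig − N = −88.4 − (−97.82) = 9.42 dB → 9.4 dB

9.4 dB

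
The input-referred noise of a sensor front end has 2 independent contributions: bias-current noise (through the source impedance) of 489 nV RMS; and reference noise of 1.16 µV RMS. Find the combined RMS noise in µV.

Uncorrelated sources add in power (mean-square): V_tot = √(ΣV_i²)
V_tot = √[(4.89×10⁻⁷)² + (1.16×10⁻⁶)²] = 1.26×10⁻⁶ V = 1.26 µV

1.26 µV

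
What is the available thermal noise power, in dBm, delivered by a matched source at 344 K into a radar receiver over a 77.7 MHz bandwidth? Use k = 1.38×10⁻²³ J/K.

P_n = kTB = 1.38×10⁻²³ × 344 × 7.77×10⁷ = 3.69×10⁻¹³ W
In dBm: 10 log₁₀(3.69×10⁻¹³ / 10⁻³) = −94.3 dBm

−94.3 dBm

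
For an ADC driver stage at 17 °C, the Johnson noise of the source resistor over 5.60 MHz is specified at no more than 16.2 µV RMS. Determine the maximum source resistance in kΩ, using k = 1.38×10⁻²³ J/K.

2.93 kΩ

T = 17 °C + 273.15 = 290.15 K
Johnson–Nyquist: V_n = √(4kTRB) ⇒ R = V_n² / (4kTB)
4kTB = 4 × 1.38×10⁻²³ × 290.15 × 5.60×10⁶ = 8.97×10⁻¹⁴
R = (1.62×10⁻⁵)² / 8.97×10⁻¹⁴ = 2.93×10³ Ω = 2.93 kΩ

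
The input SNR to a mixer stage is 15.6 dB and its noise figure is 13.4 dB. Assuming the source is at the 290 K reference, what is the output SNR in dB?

2.2 dB

By definition F = SNR_in/SNR_out, so in dB: SNR_out = SNR_in − NF
SNR_out = 15.6 − 13.4 = 2.2 dB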